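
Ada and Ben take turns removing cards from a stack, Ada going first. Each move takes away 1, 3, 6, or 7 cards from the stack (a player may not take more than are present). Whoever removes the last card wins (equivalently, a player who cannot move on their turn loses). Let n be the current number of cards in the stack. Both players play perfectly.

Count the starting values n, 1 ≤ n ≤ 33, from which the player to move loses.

Use the standard recursion: the mover loses at a terminal position; elsewhere, the mover wins exactly when some move hands the opponent an L position.
n=0: no move → L
n=1: can move to 0, which is L ⇒ W
n=2: the only move is to 1(W), a W ⇒ L
n=3: can move to 2, which is L ⇒ W
n=4: moves to 3(W), 1(W); every one is W ⇒ L
n=5: can move to 4, which is L ⇒ W
n=6: can move to 0, which is L ⇒ W
n=7: can move to 4, which is L ⇒ W
n=8: can move to 2, which is L ⇒ W
n=9: can move to 2, which is L ⇒ W
n=10: can move to 4, which is L ⇒ W
n=11: can move to 4, which is L ⇒ W
n=12: moves to 11(W), 9(W), 6(W), 5(W); every one is W ⇒ L
n=13: can move to 12, which is L ⇒ W
n=14: moves to 13(W), 11(W), 8(W), 7(W); every one is W ⇒ L
n=15: can move to 14, which is L ⇒ W
n=16: moves to 15(W), 13(W), 10(W), 9(W); every one is W ⇒ L
n=17: can move to 16, which is L ⇒ W
n=18: can move to 12, which is L ⇒ W
n=19: can move to 16, which is L ⇒ W
n=20: can move to 14, which is L ⇒ W
n=21: can move to 14, which is L ⇒ W
n=22: can move to 16, which is L ⇒ W
n=23: can move to 16, which is L ⇒ W
n=24: moves to 23(W), 21(W), 18(W), 17(W); every one is W ⇒ L
n=25: can move to 24, which is L ⇒ W
n=26: moves to 25(W), 23(W), 20(W), 19(W); every one is W ⇒ L
n=27: can move to 26, which is L ⇒ W
n=28: moves to 27(W), 25(W), 22(W), 21(W); every one is W ⇒ L
n=29: can move to 28, which is L ⇒ W
n=30: can move to 24, which is L ⇒ W
n=31: can move to 28, which is L ⇒ W
n=32: can move to 26, which is L ⇒ W
n=33: can move to 26, which is L ⇒ W
L entries with 1 ≤ n ≤ 33 (n=0 is outside the asked range and is not counted): n = 2, 4, 12, 14, 16, 24, 26, 28; that makes 8.

8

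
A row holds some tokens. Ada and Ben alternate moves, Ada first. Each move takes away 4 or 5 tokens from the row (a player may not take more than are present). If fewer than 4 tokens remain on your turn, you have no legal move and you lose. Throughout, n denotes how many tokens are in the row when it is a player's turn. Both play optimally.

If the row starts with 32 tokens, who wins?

Ada wins.

Compute win/loss labels from the base case upward. A position with no move is L. Any other position is W if it can reach an L in one move, else L.
n=0: no move → L
n=1: no move → L
n=2: no move → L
n=3: no move → L
n=4: reaches L-position 0 → W
n=5: reaches L-position 1 → W
n=6: reaches L-position 2 → W
n=7: reaches L-position 3 → W
n=8: reaches L-position 3 → W
n=9: only reaches 5(W), 4(W), all W → L
n=10: only reaches 6(W), 5(W), all W → L
n=11: only reaches 7(W), 6(W), all W → L
n=12: only reaches 8(W), 7(W), all W → L
n=13: reaches L-position 9 → W
n=14: reaches L-position 10 → W
n=15: reaches L-position 11 → W
n=16: reaches L-position 12 → W
n=17: reaches L-position 12 → W
n=18: only reaches 14(W), 13(W), all W → L
n=19: only reaches 15(W), 14(W), all W → L
n=20: only reaches 16(W), 15(W), all W → L
n=21: only reaches 17(W), 16(W), all W → L
n=22: reaches L-position 18 → W
n=23: reaches L-position 19 → W
n=24: reaches L-position 20 → W
n=25: reaches L-position 21 → W
n=26: reaches L-position 21 → W
n=27: only reaches 23(W), 22(W), all W → L
n=28: only reaches 24(W), 23(W), all W → L
n=29: only reaches 25(W), 24(W), all W → L
n=30: only reaches 26(W), 25(W), all W → L
n=31: reaches L-position 27 → W
n=32: reaches L-position 28 → W
From 32 Ada can remove 4, leaving 28, reaching an L position.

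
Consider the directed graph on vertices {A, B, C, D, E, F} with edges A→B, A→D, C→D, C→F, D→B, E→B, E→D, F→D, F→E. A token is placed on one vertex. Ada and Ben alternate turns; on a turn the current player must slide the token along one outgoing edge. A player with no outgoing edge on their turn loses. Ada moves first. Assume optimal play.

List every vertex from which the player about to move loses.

B, F

Build the W/L table. Terminal = L. A non-terminal position is W if it has a move to some L; otherwise it is L.
Every edge goes from a vertex to one that appears earlier in the order B, D, E, F, A, C, so processing vertices in that order labels each vertex after all of its successors.
B: no outgoing edge → L
D: reaches L-position B → W
E: reaches L-position B → W
F: only reaches E(W), D(W), all W → L
A: reaches L-position B → W
C: reaches L-position F → W
The losing starting vertices are exactly the entries labelled L in this table (2 of them).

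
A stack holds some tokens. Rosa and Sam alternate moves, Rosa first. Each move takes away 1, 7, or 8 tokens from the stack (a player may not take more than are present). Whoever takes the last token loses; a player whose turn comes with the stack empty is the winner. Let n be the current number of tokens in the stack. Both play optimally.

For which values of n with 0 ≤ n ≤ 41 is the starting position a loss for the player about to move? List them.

1, 3, 5, 7, 16, 18, 20, 22, 31, 33, 35, 37

Build the W/L table. Terminal = W. A non-terminal position is W if it has a move to some L; otherwise it is L.
n=0: no move; the opponent has just taken the last token and therefore loses → W
n=1: →0(W) only, which is W, so L
n=2: →1(L), so W
n=3: →2(W) only, which is W, so L
n=4: →3(L), so W
n=5: →4(W) only, which is W, so L
n=6: →5(L), so W
n=7: →6(W), 0(W) — all W, so L
n=8: →7(L), so W
n=9: →1(L), so W
n=10: →3(L), so W
n=11: →3(L), so W
n=12: →5(L), so W
n=13: →5(L), so W
n=14: →7(L), so W
n=15: →7(L), so W
n=16: →15(W), 9(W), 8(W) — all W, so L
n=17: →16(L), so W
n=18: →17(W), 11(W), 10(W) — all W, so L
n=19: →18(L), so W
n=20: →19(W), 13(W), 12(W) — all W, so L
n=21: →20(L), so W
n=22: →21(W), 15(W), 14(W) — all W, so L
n=23: →22(L), so W
n=24: →16(L), so W
n=25: →18(L), so W
n=26: →18(L), so W
n=27: →20(L), so W
n=28: →20(L), so W
n=29: →22(L), so W
n=30: →22(L), so W
n=31: →30(W), 24(W), 23(W) — all W, so L
n=32: →31(L), so W
n=33: →32(W), 26(W), 25(W) — all W, so L
n=34: →33(L), so W
n=35: →34(W), 28(W), 27(W) — all W, so L
n=36: →35(L), so W
n=37: →36(W), 30(W), 29(W) — all W, so L
n=38: →37(L), so W
n=39: →31(L), so W
n=40: →33(L), so W
n=41: →33(L), so W
The losing starting values of n are exactly the entries labelled L in this table (12 of them).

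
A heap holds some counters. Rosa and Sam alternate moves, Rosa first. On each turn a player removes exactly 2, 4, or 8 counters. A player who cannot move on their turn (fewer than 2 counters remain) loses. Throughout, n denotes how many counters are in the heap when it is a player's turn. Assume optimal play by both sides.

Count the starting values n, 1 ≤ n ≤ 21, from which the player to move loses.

Label each position W (a win for the player to move) or L (a loss). A position with no legal move is L; any other position is W exactly when some move reaches an L, and L when every move reaches a W.
n=0: no move → L
n=1: no move → L
n=2: reaches L-position 0 → W
n=3: reaches L-position 1 → W
n=4: reaches L-position 0 → W
n=5: reaches L-position 1 → W
n=6: only reaches 4(W), 2(W), all W → L
n=7: only reaches 5(W), 3(W), all W → L
n=8: reaches L-position 6 → W
n=9: reaches L-position 7 → W
n=10: reaches L-position 6 → W
n=11: reaches L-position 7 → W
n=12: only reaches 10(W), 8(W), 4(W), all W → L
n=13: only reaches 11(W), 9(W), 5(W), all W → L
n=14: reaches L-position 12 → W
n=15: reaches L-position 13 → W
n=16: reaches L-position 12 → W
n=17: reaches L-position 13 → W
n=18: only reaches 16(W), 14(W), 10(W), all W → L
n=19: only reaches 17(W), 15(W), 11(W), all W → L
n=20: reaches L-position 18 → W
n=21: reaches L-position 19 → W
L entries with 1 ≤ n ≤ 21 (n=0 is outside the asked range and is not counted): n = 1, 6, 7, 12, 13, 18, 19; that makes 7.

7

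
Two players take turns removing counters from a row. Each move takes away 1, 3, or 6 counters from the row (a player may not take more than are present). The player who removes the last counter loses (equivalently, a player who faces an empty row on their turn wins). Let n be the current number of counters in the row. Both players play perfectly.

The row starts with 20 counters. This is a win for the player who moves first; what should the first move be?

Build the W/L table. Terminal = W. A non-terminal position is W if it has a move to some L; otherwise it is L.
n=0: no move; the opponent has just taken the last counter and therefore loses → W
n=1: L (sole option 0(W) is W)
n=2: W (go to 1, an L position)
n=3: L (options 2(W), 0(W) are all W)
n=4: W (go to 3, an L position)
n=5: L (options 4(W), 2(W) are all W)
n=6: W (go to 5, an L position)
n=7: W (go to 1, an L position)
n=8: W (go to 5, an L position)
n=9: W (go to 3, an L position)
n=10: L (options 9(W), 7(W), 4(W) are all W)
n=11: W (go to 10, an L position)
n=12: L (options 11(W), 9(W), 6(W) are all W)
n=13: W (go to 12, an L position)
n=14: L (options 13(W), 11(W), 8(W) are all W)
n=15: W (go to 14, an L position)
n=16: W (go to 10, an L position)
n=17: W (go to 14, an L position)
n=18: W (go to 12, an L position)
n=19: L (options 18(W), 16(W), 13(W) are all W)
n=20: W (go to 19, an L position)
From 20, the L positions reachable in one move are: 19, 14. Any move reaching one of these is winning.

Remove 1, leaving 19.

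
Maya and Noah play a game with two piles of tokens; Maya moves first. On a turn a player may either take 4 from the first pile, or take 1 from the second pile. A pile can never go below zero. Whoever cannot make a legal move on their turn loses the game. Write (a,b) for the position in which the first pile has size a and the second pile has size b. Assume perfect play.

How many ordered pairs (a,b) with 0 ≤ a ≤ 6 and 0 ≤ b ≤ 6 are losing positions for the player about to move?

Work bottom-up. With no move the player to move loses. Otherwise the position is W if at least one move leads to an L position for the opponent, and L if every move leads to a W.
Every move lowers a or b (never raises either), so fill the grid row by row in increasing a, and left to right within a row: each cell's successors are then already labelled.
      b=0  b=1  b=2  b=3  b=4  b=5  b=6
a=0:    L    W    L    W    L    W    L
a=1:    L    W    L    W    L    W    L
a=2:    L    W    L    W    L    W    L
a=3:    L    W    L    W    L    W    L
a=4:    W    L    W    L    W    L    W
a=5:    W    L    W    L    W    L    W
a=6:    W    L    W    L    W    L    W
Cells with no legal move (terminal, hence L): (0,0), (1,0), (2,0), (3,0).
The remaining L cells, each justified by listing all of its moves:
(0,2): only reaches (0,1)(W), which is W → L
(0,4): only reaches (0,3)(W), which is W → L
(0,6): only reaches (0,5)(W), which is W → L
(1,2): only reaches (1,1)(W), which is W → L
(1,4): only reaches (1,3)(W), which is W → L
(1,6): only reaches (1,5)(W), which is W → L
(2,2): only reaches (2,1)(W), which is W → L
(2,4): only reaches (2,3)(W), which is W → L
(2,6): only reaches (2,5)(W), which is W → L
(3,2): only reaches (3,1)(W), which is W → L
(3,4): only reaches (3,3)(W), which is W → L
(3,6): only reaches (3,5)(W), which is W → L
(4,1): only reaches (0,1)(W), (4,0)(W), all W → L
(4,3): only reaches (0,3)(W), (4,2)(W), all W → L
(4,5): only reaches (0,5)(W), (4,4)(W), all W → L
(5,1): only reaches (1,1)(W), (5,0)(W), all W → L
(5,3): only reaches (1,3)(W), (5,2)(W), all W → L
(5,5): only reaches (1,5)(W), (5,4)(W), all W → L
(6,1): only reaches (2,1)(W), (6,0)(W), all W → L
(6,3): only reaches (2,3)(W), (6,2)(W), all W → L
(6,5): only reaches (2,5)(W), (6,4)(W), all W → L
Every other cell has at least one move into one of the L cells above, so it is W.
L cells per row: a=0: 4, a=1: 4, a=2: 4, a=3: 4, a=4: 3, a=5: 3, a=6: 3; total 25.

25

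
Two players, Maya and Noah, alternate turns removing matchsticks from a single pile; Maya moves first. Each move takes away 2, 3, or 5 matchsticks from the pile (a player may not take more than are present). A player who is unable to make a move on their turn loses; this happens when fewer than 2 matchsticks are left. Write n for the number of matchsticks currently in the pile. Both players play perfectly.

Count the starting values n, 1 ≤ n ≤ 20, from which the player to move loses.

5

Work bottom-up. With no move the player to move loses. Otherwise the position is W if at least one move leads to an L position for the opponent, and L if every move leads to a W.
n=0: no move → L
n=1: no move → L
n=2: reaches L-position 0 → W
n=3: reaches L-position 1 → W
n=4: reaches L-position 1 → W
n=5: reaches L-position 0 → W
n=6: reaches L-position 1 → W
n=7: only reaches 5(W), 4(W), 2(W), all W → L
n=8: only reaches 6(W), 5(W), 3(W), all W → L
n=9: reaches L-position 7 → W
n=10: reaches L-position 8 → W
n=11: reaches L-position 8 → W
n=12: reaches L-position 7 → W
n=13: reaches L-position 8 → W
n=14: only reaches 12(W), 11(W), 9(W), all W → L
n=15: only reaches 13(W), 12(W), 10(W), all W → L
n=16: reaches L-position 14 → W
n=17: reaches L-position 15 → W
n=18: reaches L-position 15 → W
n=19: reaches L-position 14 → W
n=20: reaches L-position 15 → W
L entries with 1 ≤ n ≤ 20 (n=0 is outside the asked range and is not counted): n = 1, 7, 8, 14, 15; that makes 5.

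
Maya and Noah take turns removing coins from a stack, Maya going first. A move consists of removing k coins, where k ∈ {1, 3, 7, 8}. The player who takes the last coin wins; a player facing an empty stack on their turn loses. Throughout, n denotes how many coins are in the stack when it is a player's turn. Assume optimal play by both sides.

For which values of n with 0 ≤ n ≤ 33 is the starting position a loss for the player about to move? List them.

0, 2, 4, 6, 15, 17, 19, 21, 30, 32

Work bottom-up. With no move the player to move loses. Otherwise the position is W if at least one move leads to an L position for the opponent, and L if every move leads to a W.
n=0: no move → L
n=1: can move to 0, which is L ⇒ W
n=2: the only move is to 1(W), a W ⇒ L
n=3: can move to 2, which is L ⇒ W
n=4: moves to 3(W), 1(W); every one is W ⇒ L
n=5: can move to 4, which is L ⇒ W
n=6: moves to 5(W), 3(W); every one is W ⇒ L
n=7: can move to 6, which is L ⇒ W
n=8: can move to 0, which is L ⇒ W
n=9: can move to 6, which is L ⇒ W
n=10: can move to 2, which is L ⇒ W
n=11: can move to 4, which is L ⇒ W
n=12: can move to 4, which is L ⇒ W
n=13: can move to 6, which is L ⇒ W
n=14: can move to 6, which is L ⇒ W
n=15: moves to 14(W), 12(W), 8(W), 7(W); every one is W ⇒ L
n=16: can move to 15, which is L ⇒ W
n=17: moves to 16(W), 14(W), 10(W), 9(W); every one is W ⇒ L
n=18: can move to 17, which is L ⇒ W
n=19: moves to 18(W), 16(W), 12(W), 11(W); every one is W ⇒ L
n=20: can move to 19, which is L ⇒ W
n=21: moves to 20(W), 18(W), 14(W), 13(W); every one is W ⇒ L
n=22: can move to 21, which is L ⇒ W
n=23: can move to 15, which is L ⇒ W
n=24: can move to 21, which is L ⇒ W
n=25: can move to 17, which is L ⇒ W
n=26: can move to 19, which is L ⇒ W
n=27: can move to 19, which is L ⇒ W
n=28: can move to 21, which is L ⇒ W
n=29: can move to 21, which is L ⇒ W
n=30: moves to 29(W), 27(W), 23(W), 22(W); every one is W ⇒ L
n=31: can move to 30, which is L ⇒ W
n=32: moves to 31(W), 29(W), 25(W), 24(W); every one is W ⇒ L
n=33: can move to 32, which is L ⇒ W
The losing starting values of n are exactly the entries labelled L in this table (10 of them).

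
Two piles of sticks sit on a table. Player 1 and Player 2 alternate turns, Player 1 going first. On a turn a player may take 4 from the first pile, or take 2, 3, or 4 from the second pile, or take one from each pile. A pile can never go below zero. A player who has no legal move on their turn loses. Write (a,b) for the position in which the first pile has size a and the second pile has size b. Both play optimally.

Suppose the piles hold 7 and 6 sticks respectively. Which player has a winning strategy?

Build the W/L table. Terminal = L. A non-terminal position is W if it has a move to some L; otherwise it is L.
No move ever increases a pile, so every position that can arise here has a ≤ 7 and b ≤ 6; it is enough to label the cells with 0 ≤ a ≤ 7 and 0 ≤ b ≤ 6.
Every move lowers a or b (never raises either), so fill the grid row by row in increasing a, and left to right within a row: each cell's successors are then already labelled.
      b=0  b=1  b=2  b=3  b=4  b=5  b=6
a=0:    L    L    W    W    W    W    L
a=1:    L    W    W    W    W    L    L
a=2:    L    W    W    W    W    L    W
a=3:    L    W    W    W    W    L    W
a=4:    W    W    L    L    W    W    W
a=5:    W    L    L    W    W    W    W
a=6:    W    L    W    W    W    W    L
a=7:    W    L    W    W    W    W    L
Cells with no legal move (terminal, hence L): (0,0), (0,1), (1,0), (2,0), (3,0).
The remaining L cells, each justified by listing all of its moves:
(0,6): only reaches (0,4)(W), (0,3)(W), (0,2)(W), all W → L
(1,5): only reaches (1,3)(W), (1,2)(W), (1,1)(W), (0,4)(W), all W → L
(1,6): only reaches (1,4)(W), (1,3)(W), (1,2)(W), (0,5)(W), all W → L
(2,5): only reaches (2,3)(W), (2,2)(W), (2,1)(W), (1,4)(W), all W → L
(3,5): only reaches (3,3)(W), (3,2)(W), (3,1)(W), (2,4)(W), all W → L
(4,2): only reaches (0,2)(W), (4,0)(W), (3,1)(W), all W → L
(4,3): only reaches (0,3)(W), (4,1)(W), (4,0)(W), (3,2)(W), all W → L
(5,1): only reaches (1,1)(W), (4,0)(W), all W → L
(5,2): only reaches (1,2)(W), (5,0)(W), (4,1)(W), all W → L
(6,1): only reaches (2,1)(W), (5,0)(W), all W → L
(6,6): only reaches (2,6)(W), (6,4)(W), (6,3)(W), (6,2)(W), (5,5)(W), all W → L
(7,1): only reaches (3,1)(W), (6,0)(W), all W → L
(7,6): only reaches (3,6)(W), (7,4)(W), (7,3)(W), (7,2)(W), (6,5)(W), all W → L
Every other cell has at least one move into one of the L cells above, so it is W.
The starting position (7,6) is L: whatever Player 1 does, the opponent receives a W position.

Player 2 wins.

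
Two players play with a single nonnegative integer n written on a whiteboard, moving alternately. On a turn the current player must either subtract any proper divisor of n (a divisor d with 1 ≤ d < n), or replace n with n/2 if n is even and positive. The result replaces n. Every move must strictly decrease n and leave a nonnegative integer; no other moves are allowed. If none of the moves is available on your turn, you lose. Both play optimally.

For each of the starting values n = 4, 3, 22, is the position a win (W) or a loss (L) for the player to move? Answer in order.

Use the standard recursion: the mover loses at a terminal position; elsewhere, the mover wins exactly when some move hands the opponent an L position.
n=0: no move → L
n=1: no move → L
n=2: →1(L), so W
n=3: →2(W) only, which is W, so L
n=4: →3(L), so W
n=5: →4(W) only, which is W, so L
n=6: →3(L), so W
n=7: →6(W) only, which is W, so L
n=8: →7(L), so W
n=9: →6(W), 8(W) — all W, so L
n=10: →5(L), so W
n=11: →10(W) only, which is W, so L
n=12: →9(L), so W
n=13: →12(W) only, which is W, so L
n=14: →7(L), so W
n=15: →10(W), 12(W), 14(W) — all W, so L
n=16: →15(L), so W
n=17: →16(W) only, which is W, so L
n=18: →9(L), so W
n=19: →18(W) only, which is W, so L
n=20: →15(L), so W
n=21: →14(W), 18(W), 20(W) — all W, so L
n=22: →11(L), so W

4: W, 3: L, 22: W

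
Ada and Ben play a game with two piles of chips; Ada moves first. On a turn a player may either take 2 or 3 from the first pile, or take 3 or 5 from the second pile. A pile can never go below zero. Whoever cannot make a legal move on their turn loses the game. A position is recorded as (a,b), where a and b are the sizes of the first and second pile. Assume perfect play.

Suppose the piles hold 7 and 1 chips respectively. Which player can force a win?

Ada wins.

Positions with no move are L. A position that does have a move is losing for the player to move precisely when every available move leads to a winning position for the opponent. Fill in the labels:
No move ever increases a pile, so every position that can arise here has a ≤ 7 and b ≤ 1; it is enough to label the cells with 0 ≤ a ≤ 7 and 0 ≤ b ≤ 1.
Every move lowers a or b (never raises either), so fill the grid row by row in increasing a, and left to right within a row: each cell's successors are then already labelled.
      b=0  b=1
a=0:    L    L
a=1:    L    L
a=2:    W    W
a=3:    W    W
a=4:    W    W
a=5:    L    L
a=6:    L    L
a=7:    W    W
Cells with no legal move (terminal, hence L): (0,0), (0,1), (1,0), (1,1).
The remaining L cells, each justified by listing all of its moves:
(5,0): L (options (3,0)(W), (2,0)(W) are all W)
(5,1): L (options (3,1)(W), (2,1)(W) are all W)
(6,0): L (options (4,0)(W), (3,0)(W) are all W)
(6,1): L (options (4,1)(W), (3,1)(W) are all W)
Every other cell has at least one move into one of the L cells above, so it is W.
The starting position (7,1) is W: Ada should move to (5,1), handing over an L position.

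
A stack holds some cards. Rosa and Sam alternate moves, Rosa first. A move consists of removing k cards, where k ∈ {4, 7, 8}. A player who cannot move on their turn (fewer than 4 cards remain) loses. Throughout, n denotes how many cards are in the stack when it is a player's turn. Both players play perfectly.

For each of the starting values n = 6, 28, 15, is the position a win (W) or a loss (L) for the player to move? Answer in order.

6: W, 28: W, 15: L

Positions with no move are L. A position that does have a move is losing for the player to move precisely when every available move leads to a winning position for the opponent. Fill in the labels:
n=0: no move → L
n=1: no move → L
n=2: no move → L
n=3: no move → L
n=4: →0(L), so W
n=5: →1(L), so W
n=6: →2(L), so W
n=7: →3(L), so W
n=8: →1(L), so W
n=9: →2(L), so W
n=10: →3(L), so W
n=11: →3(L), so W
n=12: →8(W), 5(W), 4(W) — all W, so L
n=13: →9(W), 6(W), 5(W) — all W, so L
n=14: →10(W), 7(W), 6(W) — all W, so L
n=15: →11(W), 8(W), 7(W) — all W, so L
n=16: →12(L), so W
n=17: →13(L), so W
n=18: →14(L), so W
n=19: →15(L), so W
n=20: →13(L), so W
n=21: →14(L), so W
n=22: →15(L), so W
n=23: →15(L), so W
n=24: →20(W), 17(W), 16(W) — all W, so L
n=25: →21(W), 18(W), 17(W) — all W, so L
n=26: →22(W), 19(W), 18(W) — all W, so L
n=27: →23(W), 20(W), 19(W) — all W, so L
n=28: →24(L), so W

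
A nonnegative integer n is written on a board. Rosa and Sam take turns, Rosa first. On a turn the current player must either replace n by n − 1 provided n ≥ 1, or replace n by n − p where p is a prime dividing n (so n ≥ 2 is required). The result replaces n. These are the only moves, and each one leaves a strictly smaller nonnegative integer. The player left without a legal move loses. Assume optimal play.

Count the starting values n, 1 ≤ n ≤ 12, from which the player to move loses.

Label each position W (a win for the player to move) or L (a loss). A position with no legal move is L; any other position is W exactly when some move reaches an L, and L when every move reaches a W.
n=0: no move → L
n=1: →0(L), so W
n=2: →0(L), so W
n=3: →0(L), so W
n=4: →2(W), 3(W) — all W, so L
n=5: →0(L), so W
n=6: →4(L), so W
n=7: →0(L), so W
n=8: →6(W), 7(W) — all W, so L
n=9: →8(L), so W
n=10: →8(L), so W
n=11: →0(L), so W
n=12: →9(W), 10(W), 11(W) — all W, so L
L entries with 1 ≤ n ≤ 12 (n=0 is outside the asked range and is not counted): n = 4, 8, 12; that makes 3.

3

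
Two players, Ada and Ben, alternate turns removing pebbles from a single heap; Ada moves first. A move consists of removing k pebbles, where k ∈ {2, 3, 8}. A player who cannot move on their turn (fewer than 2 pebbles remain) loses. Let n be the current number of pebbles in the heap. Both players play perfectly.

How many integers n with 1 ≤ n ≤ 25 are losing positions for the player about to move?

Label each position W (a win for the player to move) or L (a loss). A position with no legal move is L; any other position is W exactly when some move reaches an L, and L when every move reaches a W.
n=0: no move → L
n=1: no move → L
n=2: →0(L), so W
n=3: →1(L), so W
n=4: →1(L), so W
n=5: →3(W), 2(W) — all W, so L
n=6: →4(W), 3(W) — all W, so L
n=7: →5(L), so W
n=8: →6(L), so W
n=9: →6(L), so W
n=10: →8(W), 7(W), 2(W) — all W, so L
n=11: →9(W), 8(W), 3(W) — all W, so L
n=12: →10(L), so W
n=13: →11(L), so W
n=14: →11(L), so W
n=15: →13(W), 12(W), 7(W) — all W, so L
n=16: →14(W), 13(W), 8(W) — all W, so L
n=17: →15(L), so W
n=18: →16(L), so W
n=19: →16(L), so W
n=20: →18(W), 17(W), 12(W) — all W, so L
n=21: →19(W), 18(W), 13(W) — all W, so L
n=22: →20(L), so W
n=23: →21(L), so W
n=24: →21(L), so W
n=25: →23(W), 22(W), 17(W) — all W, so L
L entries with 1 ≤ n ≤ 25 (n=0 is outside the asked range and is not counted): n = 1, 5, 6, 10, 11, 15, 16, 20, 21, 25; that makes 10.

10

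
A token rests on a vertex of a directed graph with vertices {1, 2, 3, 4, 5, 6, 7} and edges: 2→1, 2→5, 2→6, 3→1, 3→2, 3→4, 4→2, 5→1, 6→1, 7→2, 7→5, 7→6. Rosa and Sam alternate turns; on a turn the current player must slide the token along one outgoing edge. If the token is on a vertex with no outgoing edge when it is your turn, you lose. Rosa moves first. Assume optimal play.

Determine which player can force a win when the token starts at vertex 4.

Sam wins.

Build the W/L table. Terminal = L. A non-terminal position is W if it has a move to some L; otherwise it is L.
Every edge goes from a vertex to one that appears earlier in the order 1, 6, 5, 2, 4, 3, 7, so processing vertices in that order labels each vertex after all of its successors.
1: no outgoing edge → L
6: reaches L-position 1 → W
5: reaches L-position 1 → W
2: reaches L-position 1 → W
4: only reaches 2(W), which is W → L
3: reaches L-position 4 → W
7: only reaches 2(W), 5(W), 6(W), all W → L
Every move from 4 reaches a W position, so the mover loses.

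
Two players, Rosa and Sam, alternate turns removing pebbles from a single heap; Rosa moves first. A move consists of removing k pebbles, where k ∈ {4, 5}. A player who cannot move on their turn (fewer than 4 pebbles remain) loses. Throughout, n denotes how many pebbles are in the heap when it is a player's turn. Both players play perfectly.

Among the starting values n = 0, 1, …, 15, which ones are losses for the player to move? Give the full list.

0, 1, 2, 3, 9, 10, 11, 12

Classify positions by backward induction: terminal positions (no move available) are L. From any other position, the mover wins iff some move reaches an L.
n=0: no move → L
n=1: no move → L
n=2: no move → L
n=3: no move → L
n=4: →0(L), so W
n=5: →1(L), so W
n=6: →2(L), so W
n=7: →3(L), so W
n=8: →3(L), so W
n=9: →5(W), 4(W) — all W, so L
n=10: →6(W), 5(W) — all W, so L
n=11: →7(W), 6(W) — all W, so L
n=12: →8(W), 7(W) — all W, so L
n=13: →9(L), so W
n=14: →10(L), so W
n=15: →11(L), so W
The losing starting values of n are exactly the entries labelled L in this table (8 of them).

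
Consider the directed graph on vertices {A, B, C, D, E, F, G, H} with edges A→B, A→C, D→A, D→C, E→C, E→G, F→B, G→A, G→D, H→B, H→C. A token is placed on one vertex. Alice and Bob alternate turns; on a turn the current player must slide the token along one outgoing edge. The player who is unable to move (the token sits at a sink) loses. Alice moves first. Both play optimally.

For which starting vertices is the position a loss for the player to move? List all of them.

Classify positions by backward induction: terminal positions (no move available) are L. From any other position, the mover wins iff some move reaches an L.
Every edge goes from a vertex to one that appears earlier in the order B, C, H, A, D, F, G, E, so processing vertices in that order labels each vertex after all of its successors.
B: no outgoing edge → L
C: no outgoing edge → L
H: reaches L-position C → W
A: reaches L-position C → W
D: reaches L-position C → W
F: reaches L-position B → W
G: only reaches D(W), A(W), all W → L
E: reaches L-position G → W
The losing starting vertices are exactly the entries labelled L in this table (3 of them).

B, C, G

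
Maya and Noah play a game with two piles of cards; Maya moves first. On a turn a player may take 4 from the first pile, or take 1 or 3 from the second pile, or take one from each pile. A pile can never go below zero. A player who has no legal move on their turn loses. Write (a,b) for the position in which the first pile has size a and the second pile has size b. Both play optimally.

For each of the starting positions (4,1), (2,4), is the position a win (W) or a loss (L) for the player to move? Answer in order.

(4,1): W, (2,4): L

Build the W/L table. Terminal = L. A non-terminal position is W if it has a move to some L; otherwise it is L.
No move ever increases a pile, so every position that can arise here has a ≤ 4 and b ≤ 4; it is enough to label the cells with 0 ≤ a ≤ 4 and 0 ≤ b ≤ 4.
Every move lowers a or b (never raises either), so fill the grid row by row in increasing a, and left to right within a row: each cell's successors are then already labelled.
      b=0  b=1  b=2  b=3  b=4
a=0:    L    W    L    W    L
a=1:    L    W    L    W    L
a=2:    L    W    L    W    L
a=3:    L    W    L    W    L
a=4:    W    W    W    W    W
Cells with no legal move (terminal, hence L): (0,0), (1,0), (2,0), (3,0).
The remaining L cells, each justified by listing all of its moves:
(0,2): →(0,1)(W) only, which is W, so L
(0,4): →(0,3)(W), (0,1)(W) — all W, so L
(1,2): →(1,1)(W), (0,1)(W) — all W, so L
(1,4): →(1,3)(W), (1,1)(W), (0,3)(W) — all W, so L
(2,2): →(2,1)(W), (1,1)(W) — all W, so L
(2,4): →(2,3)(W), (2,1)(W), (1,3)(W) — all W, so L
(3,2): →(3,1)(W), (2,1)(W) — all W, so L
(3,4): →(3,3)(W), (3,1)(W), (2,3)(W) — all W, so L
Every other cell has at least one move into one of the L cells above, so it is W.
(4,1): the move to (3,0) reaches an L cell, so W
(2,4): one of the L cells justified above, so L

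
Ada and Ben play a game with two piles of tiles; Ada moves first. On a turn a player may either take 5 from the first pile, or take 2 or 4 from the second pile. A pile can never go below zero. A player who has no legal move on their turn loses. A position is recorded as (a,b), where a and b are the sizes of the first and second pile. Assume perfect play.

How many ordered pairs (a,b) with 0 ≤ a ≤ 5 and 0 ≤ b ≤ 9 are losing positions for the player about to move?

Build the W/L table. Terminal = L. A non-terminal position is W if it has a move to some L; otherwise it is L.
Every move lowers a or b (never raises either), so fill the grid row by row in increasing a, and left to right within a row: each cell's successors are then already labelled.
      b=0  b=1  b=2  b=3  b=4  b=5  b=6  b=7  b=8  b=9
a=0:    L    L    W    W    W    W    L    L    W    W
a=1:    L    L    W    W    W    W    L    L    W    W
a=2:    L    L    W    W    W    W    L    L    W    W
a=3:    L    L    W    W    W    W    L    L    W    W
a=4:    L    L    W    W    W    W    L    L    W    W
a=5:    W    W    L    L    W    W    W    W    L    L
Cells with no legal move (terminal, hence L): (0,0), (0,1), (1,0), (1,1), (2,0), (2,1), (3,0), (3,1), (4,0), (4,1).
The remaining L cells, each justified by listing all of its moves:
(0,6): L (options (0,4)(W), (0,2)(W) are all W)
(0,7): L (options (0,5)(W), (0,3)(W) are all W)
(1,6): L (options (1,4)(W), (1,2)(W) are all W)
(1,7): L (options (1,5)(W), (1,3)(W) are all W)
(2,6): L (options (2,4)(W), (2,2)(W) are all W)
(2,7): L (options (2,5)(W), (2,3)(W) are all W)
(3,6): L (options (3,4)(W), (3,2)(W) are all W)
(3,7): L (options (3,5)(W), (3,3)(W) are all W)
(4,6): L (options (4,4)(W), (4,2)(W) are all W)
(4,7): L (options (4,5)(W), (4,3)(W) are all W)
(5,2): L (options (0,2)(W), (5,0)(W) are all W)
(5,3): L (options (0,3)(W), (5,1)(W) are all W)
(5,8): L (options (0,8)(W), (5,6)(W), (5,4)(W) are all W)
(5,9): L (options (0,9)(W), (5,7)(W), (5,5)(W) are all W)
Every other cell has at least one move into one of the L cells above, so it is W.
L cells per row: a=0: 4, a=1: 4, a=2: 4, a=3: 4, a=4: 4, a=5: 4; total 24.

24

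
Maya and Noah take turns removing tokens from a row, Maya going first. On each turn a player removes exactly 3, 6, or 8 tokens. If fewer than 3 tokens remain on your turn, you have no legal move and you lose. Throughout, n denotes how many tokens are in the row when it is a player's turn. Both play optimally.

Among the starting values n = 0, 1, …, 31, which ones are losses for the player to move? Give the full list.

0, 1, 2, 11, 12, 13, 22, 23, 24

Positions with no move are L. A position that does have a move is losing for the player to move precisely when every available move leads to a winning position for the opponent. Fill in the labels:
n=0: no move → L
n=1: no move → L
n=2: no move → L
n=3: W (go to 0, an L position)
n=4: W (go to 1, an L position)
n=5: W (go to 2, an L position)
n=6: W (go to 0, an L position)
n=7: W (go to 1, an L position)
n=8: W (go to 2, an L position)
n=9: W (go to 1, an L position)
n=10: W (go to 2, an L position)
n=11: L (options 8(W), 5(W), 3(W) are all W)
n=12: L (options 9(W), 6(W), 4(W) are all W)
n=13: L (options 10(W), 7(W), 5(W) are all W)
n=14: W (go to 11, an L position)
n=15: W (go to 12, an L position)
n=16: W (go to 13, an L position)
n=17: W (go to 11, an L position)
n=18: W (go to 12, an L position)
n=19: W (go to 13, an L position)
n=20: W (go to 12, an L position)
n=21: W (go to 13, an L position)
n=22: L (options 19(W), 16(W), 14(W) are all W)
n=23: L (options 20(W), 17(W), 15(W) are all W)
n=24: L (options 21(W), 18(W), 16(W) are all W)
n=25: W (go to 22, an L position)
n=26: W (go to 23, an L position)
n=27: W (go to 24, an L position)
n=28: W (go to 22, an L position)
n=29: W (go to 23, an L position)
n=30: W (go to 24, an L position)
n=31: W (go to 23, an L position)
Reading off the rows marked L gives the requested list; there are 9 such values of n.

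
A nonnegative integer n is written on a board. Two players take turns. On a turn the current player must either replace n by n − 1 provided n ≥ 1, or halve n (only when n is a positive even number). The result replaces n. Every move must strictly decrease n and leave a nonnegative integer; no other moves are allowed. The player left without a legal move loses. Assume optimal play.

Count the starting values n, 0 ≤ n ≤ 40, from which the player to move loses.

Label each position W (a win for the player to move) or L (a loss). A position with no legal move is L; any other position is W exactly when some move reaches an L, and L when every move reaches a W.
n=0: no move → L
n=1: W (go to 0, an L position)
n=2: L (sole option 1(W) is W)
n=3: W (go to 2, an L position)
n=4: W (go to 2, an L position)
n=5: L (sole option 4(W) is W)
n=6: W (go to 5, an L position)
n=7: L (sole option 6(W) is W)
n=8: W (go to 7, an L position)
n=9: L (sole option 8(W) is W)
n=10: W (go to 5, an L position)
n=11: L (sole option 10(W) is W)
n=12: W (go to 11, an L position)
n=13: L (sole option 12(W) is W)
n=14: W (go to 7, an L position)
n=15: L (sole option 14(W) is W)
n=16: W (go to 15, an L position)
n=17: L (sole option 16(W) is W)
n=18: W (go to 9, an L position)
n=19: L (sole option 18(W) is W)
n=20: W (go to 19, an L position)
n=21: L (sole option 20(W) is W)
n=22: W (go to 11, an L position)
n=23: L (sole option 22(W) is W)
n=24: W (go to 23, an L position)
n=25: L (sole option 24(W) is W)
n=26: W (go to 13, an L position)
n=27: L (sole option 26(W) is W)
n=28: W (go to 27, an L position)
n=29: L (sole option 28(W) is W)
n=30: W (go to 15, an L position)
n=31: L (sole option 30(W) is W)
n=32: W (go to 31, an L position)
n=33: L (sole option 32(W) is W)
n=34: W (go to 17, an L position)
n=35: L (sole option 34(W) is W)
n=36: W (go to 35, an L position)
n=37: L (sole option 36(W) is W)
n=38: W (go to 19, an L position)
n=39: L (sole option 38(W) is W)
n=40: W (go to 39, an L position)
L entries with 0 ≤ n ≤ 40: n = 0, 2, 5, 7, 9, 11, 13, 15, 17, 19, 21, 23, 25, 27, 29, 31, 33, 35, 37, 39; that makes 20.

20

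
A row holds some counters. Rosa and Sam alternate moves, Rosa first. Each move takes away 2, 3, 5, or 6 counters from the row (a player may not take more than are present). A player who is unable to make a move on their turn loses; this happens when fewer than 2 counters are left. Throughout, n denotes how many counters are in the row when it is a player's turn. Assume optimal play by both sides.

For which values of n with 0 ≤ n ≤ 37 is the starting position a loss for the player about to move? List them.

0, 1, 8, 9, 16, 17, 24, 25, 32, 33

Work bottom-up. With no move the player to move loses. Otherwise the position is W if at least one move leads to an L position for the opponent, and L if every move leads to a W.
n=0: no move → L
n=1: no move → L
n=2: W (go to 0, an L position)
n=3: W (go to 1, an L position)
n=4: W (go to 1, an L position)
n=5: W (go to 0, an L position)
n=6: W (go to 1, an L position)
n=7: W (go to 1, an L position)
n=8: L (options 6(W), 5(W), 3(W), 2(W) are all W)
n=9: L (options 7(W), 6(W), 4(W), 3(W) are all W)
n=10: W (go to 8, an L position)
n=11: W (go to 9, an L position)
n=12: W (go to 9, an L position)
n=13: W (go to 8, an L position)
n=14: W (go to 9, an L position)
n=15: W (go to 9, an L position)
n=16: L (options 14(W), 13(W), 11(W), 10(W) are all W)
n=17: L (options 15(W), 14(W), 12(W), 11(W) are all W)
n=18: W (go to 16, an L position)
n=19: W (go to 17, an L position)
n=20: W (go to 17, an L position)
n=21: W (go to 16, an L position)
n=22: W (go to 17, an L position)
n=23: W (go to 17, an L position)
n=24: L (options 22(W), 21(W), 19(W), 18(W) are all W)
n=25: L (options 23(W), 22(W), 20(W), 19(W) are all W)
n=26: W (go to 24, an L position)
n=27: W (go to 25, an L position)
n=28: W (go to 25, an L position)
n=29: W (go to 24, an L position)
n=30: W (go to 25, an L position)
n=31: W (go to 25, an L position)
n=32: L (options 30(W), 29(W), 27(W), 26(W) are all W)
n=33: L (options 31(W), 30(W), 28(W), 27(W) are all W)
n=34: W (go to 32, an L position)
n=35: W (go to 33, an L position)
n=36: W (go to 33, an L position)
n=37: W (go to 32, an L position)
Reading off the rows marked L gives the requested list; there are 10 such values of n.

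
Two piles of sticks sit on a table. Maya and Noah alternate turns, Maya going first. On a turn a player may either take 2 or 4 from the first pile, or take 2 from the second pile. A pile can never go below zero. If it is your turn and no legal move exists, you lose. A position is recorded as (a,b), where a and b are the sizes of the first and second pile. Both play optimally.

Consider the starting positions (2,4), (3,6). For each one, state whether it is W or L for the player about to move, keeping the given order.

(2,4): W, (3,6): L

Build the W/L table. Terminal = L. A non-terminal position is W if it has a move to some L; otherwise it is L.
No move ever increases a pile, so every position that can arise here has a ≤ 3 and b ≤ 6; it is enough to label the cells with 0 ≤ a ≤ 3 and 0 ≤ b ≤ 6.
Every move lowers a or b (never raises either), so fill the grid row by row in increasing a, and left to right within a row: each cell's successors are then already labelled.
      b=0  b=1  b=2  b=3  b=4  b=5  b=6
a=0:    L    L    W    W    L    L    W
a=1:    L    L    W    W    L    L    W
a=2:    W    W    L    L    W    W    L
a=3:    W    W    L    L    W    W    L
Cells with no legal move (terminal, hence L): (0,0), (0,1), (1,0), (1,1).
The remaining L cells, each justified by listing all of its moves:
(0,4): only reaches (0,2)(W), which is W → L
(0,5): only reaches (0,3)(W), which is W → L
(1,4): only reaches (1,2)(W), which is W → L
(1,5): only reaches (1,3)(W), which is W → L
(2,2): only reaches (0,2)(W), (2,0)(W), all W → L
(2,3): only reaches (0,3)(W), (2,1)(W), all W → L
(2,6): only reaches (0,6)(W), (2,4)(W), all W → L
(3,2): only reaches (1,2)(W), (3,0)(W), all W → L
(3,3): only reaches (1,3)(W), (3,1)(W), all W → L
(3,6): only reaches (1,6)(W), (3,4)(W), all W → L
Every other cell has at least one move into one of the L cells above, so it is W.
(2,4): the move to (0,4) reaches an L cell, so W
(3,6): one of the L cells justified above, so L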